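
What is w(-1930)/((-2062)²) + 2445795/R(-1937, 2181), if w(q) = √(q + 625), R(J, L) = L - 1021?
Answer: 489159/232 + 3*I*√145/4251844 ≈ 2108.4 + 8.4963e-6*I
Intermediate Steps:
R(J, L) = -1021 + L
w(q) = √(625 + q)
w(-1930)/((-2062)²) + 2445795/R(-1937, 2181) = √(625 - 1930)/((-2062)²) + 2445795/(-1021 + 2181) = √(-1305)/4251844 + 2445795/1160 = (3*I*√145)*(1/4251844) + 2445795*(1/1160) = 3*I*√145/4251844 + 489159/232 = 489159/232 + 3*I*√145/4251844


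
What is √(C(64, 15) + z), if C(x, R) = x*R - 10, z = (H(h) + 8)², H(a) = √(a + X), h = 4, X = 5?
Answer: 3*√119 ≈ 32.726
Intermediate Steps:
H(a) = √(5 + a) (H(a) = √(a + 5) = √(5 + a))
z = 121 (z = (√(5 + 4) + 8)² = (√9 + 8)² = (3 + 8)² = 11² = 121)
C(x, R) = -10 + R*x (C(x, R) = R*x - 10 = -10 + R*x)
√(C(64, 15) + z) = √((-10 + 15*64) + 121) = √((-10 + 960) + 121) = √(950 + 121) = √1071 = 3*√119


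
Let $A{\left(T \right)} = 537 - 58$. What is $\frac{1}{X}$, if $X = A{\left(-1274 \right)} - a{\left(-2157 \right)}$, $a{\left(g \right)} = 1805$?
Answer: $- \frac{1}{1326} \approx -0.00075415$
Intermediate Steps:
$A{\left(T \right)} = 479$ ($A{\left(T \right)} = 537 - 58 = 479$)
$X = -1326$ ($X = 479 - 1805 = -1326$)
$\frac{1}{X} = \frac{1}{-1326} = - \frac{1}{1326}$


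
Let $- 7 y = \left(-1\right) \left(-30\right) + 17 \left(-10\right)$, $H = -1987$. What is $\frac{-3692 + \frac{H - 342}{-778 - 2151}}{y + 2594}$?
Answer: $- \frac{10811539}{7656406} \approx -1.4121$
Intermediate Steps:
$y = 20$ ($y = - \frac{\left(-1\right) \left(-30\right) + 17 \left(-10\right)}{7} = - \frac{30 - 170}{7} = \left(- \frac{1}{7}\right) \left(-140\right) = 20$)
$\frac{-3692 + \frac{H - 342}{-778 - 2151}}{y + 2594} = \frac{-3692 + \frac{-1987 - 342}{-778 - 2151}}{20 + 2594} = \frac{-3692 - \frac{2329}{-2929}}{2614} = \left(-3692 - - \frac{2329}{2929}\right) \frac{1}{2614} = \left(-3692 + \frac{2329}{2929}\right) \frac{1}{2614} = \left(- \frac{10811539}{2929}\right) \frac{1}{2614} = - \frac{10811539}{7656406}$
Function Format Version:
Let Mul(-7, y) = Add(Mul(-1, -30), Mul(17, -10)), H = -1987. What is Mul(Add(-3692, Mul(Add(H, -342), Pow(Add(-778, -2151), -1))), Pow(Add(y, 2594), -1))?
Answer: Rational(-10811539, 7656406) ≈ -1.4121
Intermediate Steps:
y = 20 (y = Mul(Rational(-1, 7), Add(Mul(-1, -30), Mul(17, -10))) = Mul(Rational(-1, 7), Add(30, -170)) = Mul(Rational(-1, 7), -140) = 20)
Mul(Add(-3692, Mul(Add(H, -342), Pow(Add(-778, -2151), -1))), Pow(Add(y, 2594), -1)) = Mul(Add(-3692, Mul(Add(-1987, -342), Pow(Add(-778, -2151), -1))), Pow(Add(20, 2594), -1)) = Mul(Add(-3692, Mul(-2329, Pow(-2929, -1))), Pow(2614, -1)) = Mul(Add(-3692, Mul(-2329, Rational(-1, 2929))), Rational(1, 2614)) = Mul(Add(-3692, Rational(2329, 2929)), Rational(1, 2614)) = Mul(Rational(-10811539, 2929), Rational(1, 2614)) = Rational(-10811539, 7656406)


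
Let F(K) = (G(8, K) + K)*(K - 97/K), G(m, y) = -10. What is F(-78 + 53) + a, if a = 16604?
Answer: 86716/5 ≈ 17343.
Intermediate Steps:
F(K) = (-10 + K)*(K - 97/K)
F(-78 + 53) + a = (-97 + (-78 + 53)² - 10*(-78 + 53) + 970/(-78 + 53)) + 16604 = (-97 + (-25)² - 10*(-25) + 970/(-25)) + 16604 = (-97 + 625 + 250 + 970*(-1/25)) + 16604 = (-97 + 625 + 250 - 194/5) + 16604 = 3696/5 + 16604 = 86716/5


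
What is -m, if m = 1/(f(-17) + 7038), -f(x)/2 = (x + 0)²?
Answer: -1/6460 ≈ -0.00015480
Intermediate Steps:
f(x) = -2*x² (f(x) = -2*(x + 0)² = -2*x²)
m = 1/6460 (m = 1/(-2*(-17)² + 7038) = 1/(-2*289 + 7038) = 1/(-578 + 7038) = 1/6460 ≈ 0.00015480)
-m = -1*1/6460 = -1/6460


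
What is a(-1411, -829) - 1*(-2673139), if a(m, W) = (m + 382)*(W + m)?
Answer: 4978099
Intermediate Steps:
a(m, W) = (382 + m)*(W + m)
a(-1411, -829) - 1*(-2673139) = ((-1411)**2 + 382*(-829) + 382*(-1411) - 829*(-1411)) - 1*(-2673139) = (1990921 - 316678 - 539002 + 1169719) + 2673139 = 2304960 + 2673139 = 4978099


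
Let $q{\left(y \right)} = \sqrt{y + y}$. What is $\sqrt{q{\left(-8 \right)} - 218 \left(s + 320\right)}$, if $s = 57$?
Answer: $\sqrt{-82186 + 4 i} \approx 0.007 + 286.68 i$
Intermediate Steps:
$q{\left(y \right)} = \sqrt{2} \sqrt{y}$ ($q{\left(y \right)} = \sqrt{2 y} = \sqrt{2} \sqrt{y}$)
$\sqrt{q{\left(-8 \right)} - 218 \left(s + 320\right)} = \sqrt{\sqrt{2} \sqrt{-8} - 218 \left(57 + 320\right)} = \sqrt{\sqrt{2} \cdot 2 i \sqrt{2} - 82186} = \sqrt{4 i - 82186} = \sqrt{-82186 + 4 i}$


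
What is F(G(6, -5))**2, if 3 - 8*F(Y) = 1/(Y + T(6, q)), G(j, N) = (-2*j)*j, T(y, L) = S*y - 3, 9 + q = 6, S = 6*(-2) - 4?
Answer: 66049/467856 ≈ 0.14117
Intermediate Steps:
S = -16 (S = -12 - 4 = -16)
q = -3 (q = -9 + 6 = -3)
T(y, L) = -3 - 16*y (T(y, L) = -16*y - 3 = -3 - 16*y)
G(j, N) = -2*j**2
F(Y) = 3/8 - 1/(8*(-99 + Y)) (F(Y) = 3/8 - 1/(8*(Y + (-3 - 16*6))) = 3/8 - 1/(8*(Y + (-3 - 96))) = 3/8 - 1/(8*(Y - 99)) = 3/8 - 1/(8*(-99 + Y)))
F(G(6, -5))**2 = ((-298 + 3*(-2*6**2))/(8*(-99 - 2*6**2)))**2 = ((-298 + 3*(-2*36))/(8*(-99 - 2*36)))**2 = ((-298 + 3*(-72))/(8*(-99 - 72)))**2 = ((1/8)*(-298 - 216)/(-171))**2 = ((1/8)*(-1/171)*(-514))**2 = (257/684)**2 = 66049/467856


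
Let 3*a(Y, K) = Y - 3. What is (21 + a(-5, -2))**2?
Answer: 3025/9 ≈ 336.11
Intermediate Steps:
a(Y, K) = -1 + Y/3 (a(Y, K) = (Y - 3)/3 = (-3 + Y)/3 = -1 + Y/3)
(21 + a(-5, -2))**2 = (21 + (-1 + (1/3)*(-5)))**2 = (21 + (-1 - 5/3))**2 = (21 - 8/3)**2 = (55/3)**2 = 3025/9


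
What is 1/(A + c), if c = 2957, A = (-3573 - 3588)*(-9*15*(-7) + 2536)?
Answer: -1/24924484 ≈ -4.0121e-8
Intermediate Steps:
A = -24927441 (A = -7161*(-135*(-7) + 2536) = -7161*(945 + 2536) = -7161*3481 = -24927441)
1/(A + c) = 1/(-24927441 + 2957) = 1/(-24924484) = -1/24924484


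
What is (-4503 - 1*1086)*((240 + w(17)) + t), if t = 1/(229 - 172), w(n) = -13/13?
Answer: -25381512/19 ≈ -1.3359e+6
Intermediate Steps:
w(n) = -1 (w(n) = -13*1/13 = -1)
t = 1/57 ≈ 0.017544
(-4503 - 1*1086)*((240 + w(17)) + t) = (-4503 - 1*1086)*((240 - 1) + 1/57) = (-4503 - 1086)*(239 + 1/57) = -5589*13624/57 = -25381512/19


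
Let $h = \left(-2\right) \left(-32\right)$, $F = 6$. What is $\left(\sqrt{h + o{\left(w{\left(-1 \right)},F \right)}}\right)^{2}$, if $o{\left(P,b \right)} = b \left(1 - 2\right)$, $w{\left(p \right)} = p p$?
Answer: $58$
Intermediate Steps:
$w{\left(p \right)} = p^{2}$
$h = 64$
$o{\left(P,b \right)} = - b$ ($o{\left(P,b \right)} = b \left(-1\right) = - b$)
$\left(\sqrt{h + o{\left(w{\left(-1 \right)},F \right)}}\right)^{2} = \left(\sqrt{64 - 6}\right)^{2} = \left(\sqrt{58}\right)^{2} = 58$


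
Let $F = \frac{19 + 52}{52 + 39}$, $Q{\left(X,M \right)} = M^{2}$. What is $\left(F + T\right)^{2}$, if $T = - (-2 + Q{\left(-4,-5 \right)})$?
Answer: $\frac{4088484}{8281} \approx 493.72$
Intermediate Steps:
$F = \frac{71}{91} \approx 0.78022$
$T = -23$ ($T = - (-2 + \left(-5\right)^{2}) = - (-2 + 25) = \left(-1\right) 23 = -23$)
$\left(F + T\right)^{2} = \left(\frac{71}{91} - 23\right)^{2} = \left(- \frac{2022}{91}\right)^{2} = \frac{4088484}{8281}$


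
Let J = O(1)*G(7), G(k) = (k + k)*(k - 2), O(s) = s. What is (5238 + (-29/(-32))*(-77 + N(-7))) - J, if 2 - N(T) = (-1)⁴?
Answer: 40793/8 ≈ 5099.1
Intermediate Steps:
N(T) = 1 (N(T) = 2 - 1*(-1)⁴ = 2 - 1*1 = 2 - 1 = 1)
G(k) = 2*k*(-2 + k) (G(k) = (2*k)*(-2 + k) = 2*k*(-2 + k))
J = 70 (J = 1*(2*7*(-2 + 7)) = 1*(2*7*5) = 1*70 = 70)
(5238 + (-29/(-32))*(-77 + N(-7))) - J = (5238 + (-29/(-32))*(-77 + 1)) - 1*70 = (5238 - 29*(-1/32)*(-76)) - 70 = (5238 + (29/32)*(-76)) - 70 = (5238 - 551/8) - 70 = 41353/8 - 70 = 40793/8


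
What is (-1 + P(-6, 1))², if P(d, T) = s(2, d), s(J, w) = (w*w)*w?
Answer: 47089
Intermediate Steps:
s(J, w) = w³ (s(J, w) = w²*w = w³)
P(d, T) = d³
(-1 + P(-6, 1))² = (-1 + (-6)³)² = (-1 - 216)² = (-217)² = 47089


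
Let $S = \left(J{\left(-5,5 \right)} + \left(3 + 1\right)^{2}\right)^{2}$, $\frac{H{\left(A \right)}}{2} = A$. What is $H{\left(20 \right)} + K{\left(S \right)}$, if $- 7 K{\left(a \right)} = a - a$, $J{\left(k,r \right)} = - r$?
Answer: $40$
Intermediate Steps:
$H{\left(A \right)} = 2 A$
$S = 121$ ($S = \left(\left(-1\right) 5 + \left(3 + 1\right)^{2}\right)^{2} = \left(-5 + 4^{2}\right)^{2} = \left(-5 + 16\right)^{2} = 11^{2} = 121$)
$K{\left(a \right)} = 0$ ($K{\left(a \right)} = - \frac{a - a}{7} = \left(- \frac{1}{7}\right) 0 = 0$)
$H{\left(20 \right)} + K{\left(S \right)} = 2 \cdot 20 + 0 = 40 + 0 = 40$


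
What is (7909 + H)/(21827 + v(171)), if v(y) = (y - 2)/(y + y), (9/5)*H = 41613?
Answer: 10611348/7465003 ≈ 1.4215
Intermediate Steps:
H = 69355/3 (H = (5/9)*41613 = 69355/3 ≈ 23118.)
v(y) = (-2 + y)/(2*y) (v(y) = (-2 + y)/((2*y)) = (-2 + y)*(1/(2*y)) = (-2 + y)/(2*y))
(7909 + H)/(21827 + v(171)) = (7909 + 69355/3)/(21827 + (½)*(-2 + 171)/171) = 93082/(3*(21827 + (½)*(1/171)*169)) = 93082/(3*(21827 + 169/342)) = 93082/(3*(7465003/342)) = (93082/3)*(342/7465003) = 10611348/7465003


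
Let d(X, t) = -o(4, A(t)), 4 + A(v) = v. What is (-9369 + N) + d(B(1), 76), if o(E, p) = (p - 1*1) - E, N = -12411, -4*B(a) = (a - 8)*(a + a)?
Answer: -21847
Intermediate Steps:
A(v) = -4 + v
B(a) = -a*(-8 + a)/2 (B(a) = -(a - 8)*(a + a)/4 = -(-8 + a)*2*a/4 = -a*(-8 + a)/2)
o(E, p) = -1 + p - E (o(E, p) = (p - 1) - E = (-1 + p) - E = -1 + p - E)
d(X, t) = 9 - t (d(X, t) = -(-1 + (-4 + t) - 1*4) = -(-1 + (-4 + t) - 4) = -(-9 + t) = 9 - t)
(-9369 + N) + d(B(1), 76) = (-9369 - 12411) + (9 - 1*76) = -21780 + (9 - 76) = -21780 - 67 = -21847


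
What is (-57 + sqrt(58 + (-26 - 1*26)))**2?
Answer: (57 - sqrt(6))**2 ≈ 2975.8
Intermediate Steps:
(-57 + sqrt(58 + (-26 - 1*26)))**2 = (-57 + sqrt(58 + (-26 - 26)))**2 = (-57 + sqrt(58 - 52))**2 = (-57 + sqrt(6))**2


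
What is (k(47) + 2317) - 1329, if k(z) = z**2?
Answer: 3197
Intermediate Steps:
(k(47) + 2317) - 1329 = (47**2 + 2317) - 1329 = (2209 + 2317) - 1329 = 4526 - 1329 = 3197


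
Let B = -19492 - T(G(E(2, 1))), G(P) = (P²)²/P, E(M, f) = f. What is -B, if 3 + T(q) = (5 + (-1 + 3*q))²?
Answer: 19538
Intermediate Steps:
G(P) = P³ (G(P) = P⁴/P = P³)
T(q) = -3 + (4 + 3*q)² (T(q) = -3 + (5 + (-1 + 3*q))² = -3 + (4 + 3*q)²)
B = -19538 (B = -19492 - (-3 + (4 + 3*1³)²) = -19492 - (-3 + (4 + 3*1)²) = -19492 - (-3 + (4 + 3)²) = -19492 - (-3 + 7²) = -19492 - (-3 + 49) = -19492 - 1*46 = -19492 - 46 = -19538)
-B = -1*(-19538) = 19538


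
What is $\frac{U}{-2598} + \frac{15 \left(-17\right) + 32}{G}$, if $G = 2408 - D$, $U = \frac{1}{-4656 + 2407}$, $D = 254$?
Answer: $- \frac{36193472}{349600303} \approx -0.10353$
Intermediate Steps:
$U = - \frac{1}{2249}$ ($U = \frac{1}{-2249} = - \frac{1}{2249} \approx -0.00044464$)
$G = 2154$ ($G = 2408 - 254 = 2154$)
$\frac{U}{-2598} + \frac{15 \left(-17\right) + 32}{G} = - \frac{1}{2249 \left(-2598\right)} + \frac{15 \left(-17\right) + 32}{2154} = \left(- \frac{1}{2249}\right) \left(- \frac{1}{2598}\right) + \left(-255 + 32\right) \frac{1}{2154} = \frac{1}{5842902} - \frac{223}{2154} = - \frac{36193472}{349600303}$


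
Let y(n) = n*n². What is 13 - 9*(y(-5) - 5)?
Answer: 1183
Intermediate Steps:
y(n) = n³
13 - 9*(y(-5) - 5) = 13 - 9*((-5)³ - 5) = 13 - 9*(-125 - 5) = 13 - 9*(-130) = 13 + 1170 = 1183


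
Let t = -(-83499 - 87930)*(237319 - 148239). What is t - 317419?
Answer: 15270577901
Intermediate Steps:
t = 15270895320 (t = -(-171429)*89080 = -1*(-15270895320) = 15270895320)
t - 317419 = 15270895320 - 317419 = 15270577901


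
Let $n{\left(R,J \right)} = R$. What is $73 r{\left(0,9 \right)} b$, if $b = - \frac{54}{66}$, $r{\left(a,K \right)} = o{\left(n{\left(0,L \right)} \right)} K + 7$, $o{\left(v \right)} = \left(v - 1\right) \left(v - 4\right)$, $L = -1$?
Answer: $- \frac{28251}{11} \approx -2568.3$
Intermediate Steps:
$o{\left(v \right)} = \left(-1 + v\right) \left(-4 + v\right)$
$r{\left(a,K \right)} = 7 + 4 K$ ($r{\left(a,K \right)} = \left(4 + 0^{2} - 0\right) K + 7 = \left(4 + 0 + 0\right) K + 7 = 4 K + 7 = 7 + 4 K$)
$b = - \frac{9}{11}$ ($b = \left(-54\right) \frac{1}{66} = - \frac{9}{11} \approx -0.81818$)
$73 r{\left(0,9 \right)} b = 73 \left(7 + 4 \cdot 9\right) \left(- \frac{9}{11}\right) = 73 \left(7 + 36\right) \left(- \frac{9}{11}\right) = 73 \cdot 43 \left(- \frac{9}{11}\right) = 3139 \left(- \frac{9}{11}\right) = - \frac{28251}{11}$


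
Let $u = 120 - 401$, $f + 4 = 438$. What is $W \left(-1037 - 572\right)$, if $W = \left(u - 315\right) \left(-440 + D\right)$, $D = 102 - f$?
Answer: $-740320208$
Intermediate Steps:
$f = 434$ ($f = -4 + 438 = 434$)
$u = -281$
$D = -332$ ($D = 102 - 434 = -332$)
$W = 460112$ ($W = \left(-281 - 315\right) \left(-440 - 332\right) = \left(-596\right) \left(-772\right) = 460112$)
$W \left(-1037 - 572\right) = 460112 \left(-1037 - 572\right) = 460112 \left(-1609\right) = -740320208$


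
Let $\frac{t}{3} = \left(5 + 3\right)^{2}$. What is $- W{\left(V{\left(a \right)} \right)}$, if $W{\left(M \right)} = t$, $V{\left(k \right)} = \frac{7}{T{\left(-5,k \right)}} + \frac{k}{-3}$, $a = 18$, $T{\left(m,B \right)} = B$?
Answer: $-192$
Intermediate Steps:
$t = 192$ ($t = 3 \left(5 + 3\right)^{2} = 3 \cdot 8^{2} = 3 \cdot 64 = 192$)
$V{\left(k \right)} = \frac{7}{k} - \frac{k}{3}$ ($V{\left(k \right)} = \frac{7}{k} + \frac{k}{-3} = \frac{7}{k} + k \left(- \frac{1}{3}\right) = \frac{7}{k} - \frac{k}{3}$)
$W{\left(M \right)} = 192$
$- W{\left(V{\left(a \right)} \right)} = \left(-1\right) 192 = -192$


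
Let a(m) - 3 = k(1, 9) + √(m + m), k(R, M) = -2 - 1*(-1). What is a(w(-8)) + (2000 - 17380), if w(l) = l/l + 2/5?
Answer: -15378 + √70/5 ≈ -15376.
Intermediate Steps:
k(R, M) = -1 (k(R, M) = -2 + 1 = -1)
w(l) = 7/5 (w(l) = 1 + 2*(⅕) = 1 + ⅖ = 7/5)
a(m) = 2 + √2*√m (a(m) = 3 + (-1 + √(m + m)) = 3 + (-1 + √(2*m)) = 3 + (-1 + √2*√m) = 2 + √2*√m)
a(w(-8)) + (2000 - 17380) = (2 + √2*√(7/5)) + (2000 - 17380) = (2 + √2*(√35/5)) - 15380 = (2 + √70/5) - 15380 = -15378 + √70/5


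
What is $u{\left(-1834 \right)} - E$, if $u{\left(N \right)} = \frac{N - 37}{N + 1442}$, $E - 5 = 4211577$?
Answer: $- \frac{1650938273}{392} \approx -4.2116 \cdot 10^{6}$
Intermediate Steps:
$E = 4211582$ ($E = 5 + 4211577 = 4211582$)
$u{\left(N \right)} = \frac{-37 + N}{1442 + N}$
$u{\left(-1834 \right)} - E = \frac{-37 - 1834}{1442 - 1834} - 4211582 = \frac{1}{-392} \left(-1871\right) - 4211582 = \left(- \frac{1}{392}\right) \left(-1871\right) - 4211582 = \frac{1871}{392} - 4211582 = - \frac{1650938273}{392}$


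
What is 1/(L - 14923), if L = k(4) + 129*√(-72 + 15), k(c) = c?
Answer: -4973/74508366 - 43*I*√57/74508366 ≈ -6.6744e-5 - 4.3571e-6*I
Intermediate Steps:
L = 4 + 129*I*√57 (L = 4 + 129*√(-72 + 15) = 4 + 129*√(-57) = 4 + 129*(I*√57) = 4 + 129*I*√57 ≈ 4.0 + 973.93*I)
1/(L - 14923) = 1/((4 + 129*I*√57) - 14923) = 1/(-14919 + 129*I*√57)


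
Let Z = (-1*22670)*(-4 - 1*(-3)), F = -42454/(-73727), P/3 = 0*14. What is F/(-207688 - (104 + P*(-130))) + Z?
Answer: 173650848665413/7659940392 ≈ 22670.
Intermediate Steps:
P = 0 (P = 3*(0*14) = 3*0 = 0)
F = 42454/73727 (F = -42454*(-1/73727) = 42454/73727 ≈ 0.57583)
Z = 22670 (Z = -22670*(-4 + 3) = -22670*(-1) = 22670)
F/(-207688 - (104 + P*(-130))) + Z = 42454/(73727*(-207688 - (104 + 0*(-130)))) + 22670 = 42454/(73727*(-207688 - (104 + 0))) + 22670 = 42454/(73727*(-207688 - 1*104)) + 22670 = 42454/(73727*(-207688 - 104)) + 22670 = (42454/73727)/(-207792) + 22670 = (42454/73727)*(-1/207792) + 22670 = -21227/7659940392 + 22670 = 173650848665413/7659940392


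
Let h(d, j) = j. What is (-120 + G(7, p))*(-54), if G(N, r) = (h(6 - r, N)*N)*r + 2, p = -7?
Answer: 24894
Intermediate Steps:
G(N, r) = 2 + r*N² (G(N, r) = (N*N)*r + 2 = N²*r + 2 = r*N² + 2 = 2 + r*N²)
(-120 + G(7, p))*(-54) = (-120 + (2 - 7*7²))*(-54) = (-120 + (2 - 7*49))*(-54) = (-120 + (2 - 343))*(-54) = (-120 - 341)*(-54) = -461*(-54) = 24894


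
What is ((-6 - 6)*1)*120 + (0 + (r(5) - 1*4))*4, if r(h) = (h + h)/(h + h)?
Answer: -1452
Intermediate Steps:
r(h) = 1 (r(h) = (2*h)/((2*h)) = (2*h)*(1/(2*h)) = 1)
((-6 - 6)*1)*120 + (0 + (r(5) - 1*4))*4 = ((-6 - 6)*1)*120 + (0 + (1 - 1*4))*4 = -12*1*120 + (0 + (1 - 4))*4 = -12*120 + (0 - 3)*4 = -1440 - 3*4 = -1440 - 12 = -1452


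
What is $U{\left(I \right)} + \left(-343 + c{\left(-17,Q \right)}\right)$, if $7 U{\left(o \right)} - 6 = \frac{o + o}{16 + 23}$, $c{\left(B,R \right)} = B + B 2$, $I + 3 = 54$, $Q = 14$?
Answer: $- \frac{5106}{13} \approx -392.77$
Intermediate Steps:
$I = 51$ ($I = -3 + 54 = 51$)
$c{\left(B,R \right)} = 3 B$ ($c{\left(B,R \right)} = B + 2 B = 3 B$)
$U{\left(o \right)} = \frac{6}{7} + \frac{2 o}{273}$ ($U{\left(o \right)} = \frac{6}{7} + \frac{\left(o + o\right) \frac{1}{16 + 23}}{7} = \frac{6}{7} + \frac{2 o \frac{1}{39}}{7} = \frac{6}{7} + \frac{\frac{2}{39} o}{7} = \frac{6}{7} + \frac{2 o}{273}$)
$U{\left(I \right)} + \left(-343 + c{\left(-17,Q \right)}\right) = \left(\frac{6}{7} + \frac{2}{273} \cdot 51\right) + \left(-343 + 3 \left(-17\right)\right) = \left(\frac{6}{7} + \frac{34}{91}\right) - 394 = \frac{16}{13} - 394 = - \frac{5106}{13}$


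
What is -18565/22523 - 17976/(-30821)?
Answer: -23902631/99168769 ≈ -0.24103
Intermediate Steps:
-18565/22523 - 17976/(-30821) = -18565*1/22523 - 17976*(-1/30821) = -18565/22523 + 2568/4403 = -23902631/99168769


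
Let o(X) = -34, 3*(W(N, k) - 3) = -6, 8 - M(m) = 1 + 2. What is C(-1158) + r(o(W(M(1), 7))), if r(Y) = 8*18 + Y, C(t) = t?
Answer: -1048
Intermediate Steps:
M(m) = 5 (M(m) = 8 - (1 + 2) = 8 - 1*3 = 8 - 3 = 5)
W(N, k) = 1 (W(N, k) = 3 + (1/3)*(-6) = 3 - 2 = 1)
r(Y) = 144 + Y
C(-1158) + r(o(W(M(1), 7))) = -1158 + (144 - 34) = -1158 + 110 = -1048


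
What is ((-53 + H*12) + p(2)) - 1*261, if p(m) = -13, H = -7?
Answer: -411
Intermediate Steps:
((-53 + H*12) + p(2)) - 1*261 = ((-53 - 7*12) - 13) - 1*261 = ((-53 - 84) - 13) - 261 = (-137 - 13) - 261 = -150 - 261 = -411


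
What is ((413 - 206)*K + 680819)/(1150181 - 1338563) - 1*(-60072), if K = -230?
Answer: 11315850295/188382 ≈ 60069.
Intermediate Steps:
((413 - 206)*K + 680819)/(1150181 - 1338563) - 1*(-60072) = ((413 - 206)*(-230) + 680819)/(1150181 - 1338563) - 1*(-60072) = (207*(-230) + 680819)/(-188382) + 60072 = (-47610 + 680819)*(-1/188382) + 60072 = 633209*(-1/188382) + 60072 = -633209/188382 + 60072 = 11315850295/188382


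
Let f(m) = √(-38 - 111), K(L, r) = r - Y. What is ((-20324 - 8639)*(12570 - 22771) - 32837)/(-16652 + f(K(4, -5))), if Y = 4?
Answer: -4919312625352/277289253 - 295418726*I*√149/277289253 ≈ -17741.0 - 13.005*I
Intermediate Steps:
K(L, r) = -4 + r (K(L, r) = r - 1*4 = r - 4 = -4 + r)
f(m) = I*√149 (f(m) = √(-149) = I*√149)
((-20324 - 8639)*(12570 - 22771) - 32837)/(-16652 + f(K(4, -5))) = ((-20324 - 8639)*(12570 - 22771) - 32837)/(-16652 + I*√149) = (-28963*(-10201) - 32837)/(-16652 + I*√149) = (295451563 - 32837)/(-16652 + I*√149) = 295418726/(-16652 + I*√149)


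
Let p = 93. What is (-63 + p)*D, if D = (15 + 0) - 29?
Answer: -420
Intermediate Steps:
D = -14 (D = 15 - 29 = -14)
(-63 + p)*D = (-63 + 93)*(-14) = 30*(-14) = -420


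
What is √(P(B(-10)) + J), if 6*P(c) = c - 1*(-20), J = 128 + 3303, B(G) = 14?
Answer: √30930/3 ≈ 58.623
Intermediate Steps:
J = 3431
P(c) = 10/3 + c/6 (P(c) = (c - 1*(-20))/6 = (c + 20)/6 = (20 + c)/6 = 10/3 + c/6)
√(P(B(-10)) + J) = √((10/3 + (⅙)*14) + 3431) = √((10/3 + 7/3) + 3431) = √(17/3 + 3431) = √(10310/3) = √30930/3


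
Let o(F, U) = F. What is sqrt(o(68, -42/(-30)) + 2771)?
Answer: sqrt(2839) ≈ 53.282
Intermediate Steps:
sqrt(o(68, -42/(-30)) + 2771) = sqrt(68 + 2771) = sqrt(2839)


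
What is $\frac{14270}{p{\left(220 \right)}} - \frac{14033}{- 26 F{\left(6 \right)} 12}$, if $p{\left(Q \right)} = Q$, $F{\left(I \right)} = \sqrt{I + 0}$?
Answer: $\frac{1427}{22} + \frac{14033 \sqrt{6}}{1872} \approx 83.226$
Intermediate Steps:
$F{\left(I \right)} = \sqrt{I}$
$\frac{14270}{p{\left(220 \right)}} - \frac{14033}{- 26 F{\left(6 \right)} 12} = \frac{14270}{220} - \frac{14033}{- 26 \sqrt{6} \cdot 12} = 14270 \cdot \frac{1}{220} - \frac{14033}{\left(-312\right) \sqrt{6}} = \frac{1427}{22} - 14033 \left(- \frac{\sqrt{6}}{1872}\right) = \frac{1427}{22} + \frac{14033 \sqrt{6}}{1872}$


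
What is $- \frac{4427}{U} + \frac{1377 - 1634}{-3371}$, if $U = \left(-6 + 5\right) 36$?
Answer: $\frac{14932669}{121356} \approx 123.05$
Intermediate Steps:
$U = -36$ ($U = \left(-1\right) 36 = -36$)
$- \frac{4427}{U} + \frac{1377 - 1634}{-3371} = - \frac{4427}{-36} + \frac{1377 - 1634}{-3371} = \left(-4427\right) \left(- \frac{1}{36}\right) + \left(1377 - 1634\right) \left(- \frac{1}{3371}\right) = \frac{4427}{36} - - \frac{257}{3371} = \frac{4427}{36} + \frac{257}{3371} = \frac{14932669}{121356}$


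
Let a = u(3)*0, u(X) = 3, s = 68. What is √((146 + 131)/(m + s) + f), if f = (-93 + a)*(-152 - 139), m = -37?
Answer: √26016130/31 ≈ 164.54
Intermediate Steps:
a = 0 (a = 3*0 = 0)
f = 27063 (f = (-93 + 0)*(-152 - 139) = -93*(-291) = 27063)
√((146 + 131)/(m + s) + f) = √((146 + 131)/(-37 + 68) + 27063) = √(277/31 + 27063) = √(839230/31) = √26016130/31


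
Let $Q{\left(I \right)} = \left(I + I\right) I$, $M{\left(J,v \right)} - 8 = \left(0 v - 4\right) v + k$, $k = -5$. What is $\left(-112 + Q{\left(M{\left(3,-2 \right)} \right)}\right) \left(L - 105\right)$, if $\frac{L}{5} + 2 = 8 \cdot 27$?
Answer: $125450$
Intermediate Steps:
$M{\left(J,v \right)} = 3 - 4 v$ ($M{\left(J,v \right)} = 8 + \left(\left(0 v - 4\right) v - 5\right) = 8 + \left(\left(0 - 4\right) v - 5\right) = 8 - \left(5 + 4 v\right) = 3 - 4 v$)
$L = 1070$ ($L = -10 + 5 \cdot 8 \cdot 27 = -10 + 5 \cdot 216 = -10 + 1080 = 1070$)
$Q{\left(I \right)} = 2 I^{2}$ ($Q{\left(I \right)} = 2 I I = 2 I^{2}$)
$\left(-112 + Q{\left(M{\left(3,-2 \right)} \right)}\right) \left(L - 105\right) = \left(-112 + 2 \left(3 - -8\right)^{2}\right) \left(1070 - 105\right) = \left(-112 + 2 \left(3 + 8\right)^{2}\right) 965 = \left(-112 + 2 \cdot 11^{2}\right) 965 = \left(-112 + 2 \cdot 121\right) 965 = \left(-112 + 242\right) 965 = 130 \cdot 965 = 125450$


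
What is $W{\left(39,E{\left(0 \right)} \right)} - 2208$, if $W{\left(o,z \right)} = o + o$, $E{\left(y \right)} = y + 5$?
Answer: $-2130$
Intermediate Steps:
$E{\left(y \right)} = 5 + y$
$W{\left(o,z \right)} = 2 o$
$W{\left(39,E{\left(0 \right)} \right)} - 2208 = 2 \cdot 39 - 2208 = 78 - 2208 = -2130$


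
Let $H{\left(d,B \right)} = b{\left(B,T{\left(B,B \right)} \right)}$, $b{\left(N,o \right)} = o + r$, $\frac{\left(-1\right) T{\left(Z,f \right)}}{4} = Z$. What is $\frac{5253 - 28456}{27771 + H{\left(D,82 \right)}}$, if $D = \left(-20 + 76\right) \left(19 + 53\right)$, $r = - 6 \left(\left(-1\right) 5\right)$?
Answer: $- \frac{23203}{27473} \approx -0.84457$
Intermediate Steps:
$T{\left(Z,f \right)} = - 4 Z$
$r = 30$ ($r = \left(-6\right) \left(-5\right) = 30$)
$D = 4032$ ($D = 56 \cdot 72 = 4032$)
$b{\left(N,o \right)} = 30 + o$ ($b{\left(N,o \right)} = o + 30 = 30 + o$)
$H{\left(d,B \right)} = 30 - 4 B$
$\frac{5253 - 28456}{27771 + H{\left(D,82 \right)}} = \frac{5253 - 28456}{27771 + \left(30 - 328\right)} = - \frac{23203}{27771 + \left(30 - 328\right)} = - \frac{23203}{27771 - 298} = - \frac{23203}{27473}$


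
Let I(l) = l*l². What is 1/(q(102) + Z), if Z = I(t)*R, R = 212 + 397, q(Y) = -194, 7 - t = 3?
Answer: 1/38782 ≈ 2.5785e-5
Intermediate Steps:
t = 4 (t = 7 - 1*3 = 7 - 3 = 4)
I(l) = l³
R = 609
Z = 38976 (Z = 4³*609 = 64*609 = 38976)
1/(q(102) + Z) = 1/(-194 + 38976) = 1/38782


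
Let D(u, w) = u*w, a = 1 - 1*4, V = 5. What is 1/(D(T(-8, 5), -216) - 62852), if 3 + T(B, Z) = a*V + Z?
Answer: -1/60044 ≈ -1.6654e-5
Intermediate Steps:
a = -3 (a = 1 - 4 = -3)
T(B, Z) = -18 + Z (T(B, Z) = -3 + (-3*5 + Z) = -3 + (-15 + Z) = -18 + Z)
1/(D(T(-8, 5), -216) - 62852) = 1/((-18 + 5)*(-216) - 62852) = 1/(-13*(-216) - 62852) = 1/(2808 - 62852) = 1/(-60044) = -1/60044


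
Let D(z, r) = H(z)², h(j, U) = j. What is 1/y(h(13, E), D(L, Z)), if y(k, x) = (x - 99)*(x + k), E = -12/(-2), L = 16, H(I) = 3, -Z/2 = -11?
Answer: -1/1980 ≈ -0.00050505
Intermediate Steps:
Z = 22 (Z = -2*(-11) = 22)
E = 6 (E = -12*(-½) = 6)
D(z, r) = 9 (D(z, r) = 3² = 9)
y(k, x) = (-99 + x)*(k + x)
1/y(h(13, E), D(L, Z)) = 1/(9² - 99*13 - 99*9 + 13*9) = 1/(81 - 1287 - 891 + 117) = 1/(-1980) = -1/1980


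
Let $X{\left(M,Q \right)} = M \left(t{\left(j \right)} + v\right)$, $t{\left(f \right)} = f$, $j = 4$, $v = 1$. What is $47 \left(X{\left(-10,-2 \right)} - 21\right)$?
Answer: $-3337$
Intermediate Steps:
$X{\left(M,Q \right)} = 5 M$ ($X{\left(M,Q \right)} = M \left(4 + 1\right) = M 5 = 5 M$)
$47 \left(X{\left(-10,-2 \right)} - 21\right) = 47 \left(5 \left(-10\right) - 21\right) = 47 \left(-50 - 21\right) = 47 \left(-71\right) = -3337$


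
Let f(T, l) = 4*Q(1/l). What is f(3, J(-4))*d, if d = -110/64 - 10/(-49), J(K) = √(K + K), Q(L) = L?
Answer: 2375*I*√2/1568 ≈ 2.1421*I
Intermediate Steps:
J(K) = √2*√K (J(K) = √(2*K) = √2*√K)
f(T, l) = 4/l
d = -2375/1568 (d = -110*1/64 - 10*(-1/49) = -55/32 + 10/49 = -2375/1568 ≈ -1.5147)
f(3, J(-4))*d = (4/((√2*√(-4))))*(-2375/1568) = (4/((√2*(2*I))))*(-2375/1568) = (4/((2*I*√2)))*(-2375/1568) = (4*(-I*√2/4))*(-2375/1568) = -I*√2*(-2375/1568) = 2375*I*√2/1568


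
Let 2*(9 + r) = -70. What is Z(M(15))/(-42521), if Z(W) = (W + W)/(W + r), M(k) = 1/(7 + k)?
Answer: 2/41117807 ≈ 4.8641e-8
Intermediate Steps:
r = -44 (r = -9 + (½)*(-70) = -9 - 35 = -44)
Z(W) = 2*W/(-44 + W) (Z(W) = (W + W)/(W - 44) = (2*W)/(-44 + W) = 2*W/(-44 + W))
Z(M(15))/(-42521) = (2/((7 + 15)*(-44 + 1/(7 + 15))))/(-42521) = (2/(22*(-44 + 1/22)))*(-1/42521) = (2*(1/22)/(-44 + 1/22))*(-1/42521) = (2*(1/22)/(-967/22))*(-1/42521) = (2*(1/22)*(-22/967))*(-1/42521) = -2/967*(-1/42521) = 2/41117807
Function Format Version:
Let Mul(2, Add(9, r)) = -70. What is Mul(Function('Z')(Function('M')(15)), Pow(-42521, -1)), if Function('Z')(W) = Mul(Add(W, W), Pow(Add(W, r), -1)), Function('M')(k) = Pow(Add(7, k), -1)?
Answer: Rational(2, 41117807) ≈ 4.8641e-8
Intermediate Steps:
r = -44 (r = Add(-9, Mul(Rational(1, 2), -70)) = Add(-9, -35) = -44)
Function('Z')(W) = Mul(2, W, Pow(Add(-44, W), -1)) (Function('Z')(W) = Mul(Add(W, W), Pow(Add(W, -44), -1)) = Mul(Mul(2, W), Pow(Add(-44, W), -1)) = Mul(2, W, Pow(Add(-44, W), -1)))
Mul(Function('Z')(Function('M')(15)), Pow(-42521, -1)) = Mul(Mul(2, Pow(Add(7, 15), -1), Pow(Add(-44, Pow(Add(7, 15), -1)), -1)), Pow(-42521, -1)) = Mul(Mul(2, Pow(22, -1), Pow(Add(-44, Pow(22, -1)), -1)), Rational(-1, 42521)) = Mul(Mul(2, Rational(1, 22), Pow(Add(-44, Rational(1, 22)), -1)), Rational(-1, 42521)) = Mul(Mul(2, Rational(1, 22), Pow(Rational(-967, 22), -1)), Rational(-1, 42521)) = Mul(Mul(2, Rational(1, 22), Rational(-22, 967)), Rational(-1, 42521)) = Mul(Rational(-2, 967), Rational(-1, 42521)) = Rational(2, 41117807)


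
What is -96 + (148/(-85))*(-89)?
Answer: 5012/85 ≈ 58.965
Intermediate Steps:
-96 + (148/(-85))*(-89) = -96 + (148*(-1/85))*(-89) = -96 - 148/85*(-89) = -96 + 13172/85 = 5012/85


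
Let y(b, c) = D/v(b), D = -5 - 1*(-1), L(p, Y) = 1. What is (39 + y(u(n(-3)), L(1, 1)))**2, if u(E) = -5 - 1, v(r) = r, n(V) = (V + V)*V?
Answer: 14161/9 ≈ 1573.4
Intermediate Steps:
D = -4 (D = -5 + 1 = -4)
n(V) = 2*V**2 (n(V) = (2*V)*V = 2*V**2)
u(E) = -6
y(b, c) = -4/b
(39 + y(u(n(-3)), L(1, 1)))**2 = (39 - 4/(-6))**2 = (39 - 4*(-1/6))**2 = (39 + 2/3)**2 = (119/3)**2 = 14161/9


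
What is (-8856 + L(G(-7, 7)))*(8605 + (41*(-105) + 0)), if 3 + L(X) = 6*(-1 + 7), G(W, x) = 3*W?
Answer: -37938900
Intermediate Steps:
L(X) = 33 (L(X) = -3 + 6*(-1 + 7) = -3 + 6*6 = -3 + 36 = 33)
(-8856 + L(G(-7, 7)))*(8605 + (41*(-105) + 0)) = (-8856 + 33)*(8605 + (41*(-105) + 0)) = -8823*(8605 + (-4305 + 0)) = -8823*(8605 - 4305) = -8823*4300 = -37938900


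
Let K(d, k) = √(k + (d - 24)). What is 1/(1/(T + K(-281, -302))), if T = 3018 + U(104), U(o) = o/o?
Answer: 3019 + I*√607 ≈ 3019.0 + 24.637*I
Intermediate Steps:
U(o) = 1
K(d, k) = √(-24 + d + k) (K(d, k) = √(k + (-24 + d)) = √(-24 + d + k))
T = 3019 (T = 3018 + 1 = 3019)
1/(1/(T + K(-281, -302))) = 1/(1/(3019 + √(-24 - 281 - 302))) = 1/(1/(3019 + √(-607))) = 1/(1/(3019 + I*√607)) = 3019 + I*√607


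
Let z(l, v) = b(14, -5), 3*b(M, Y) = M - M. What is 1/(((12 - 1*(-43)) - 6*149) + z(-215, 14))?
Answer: -1/839 ≈ -0.0011919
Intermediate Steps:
b(M, Y) = 0 (b(M, Y) = (M - M)/3 = (⅓)*0 = 0)
z(l, v) = 0
1/(((12 - 1*(-43)) - 6*149) + z(-215, 14)) = 1/(((12 - 1*(-43)) - 6*149) + 0) = 1/(((12 + 43) - 894) + 0) = 1/((55 - 894) + 0) = 1/(-839 + 0) = 1/(-839) = -1/839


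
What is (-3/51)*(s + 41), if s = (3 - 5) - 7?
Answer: -32/17 ≈ -1.8824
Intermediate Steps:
s = -9 (s = -2 - 7 = -9)
(-3/51)*(s + 41) = (-3/51)*(-9 + 41) = -3*1/51*32 = -1/17*32 = -32/17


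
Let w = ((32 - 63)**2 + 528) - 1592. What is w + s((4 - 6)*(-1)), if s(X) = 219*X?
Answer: 335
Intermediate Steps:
w = -103 (w = ((-31)**2 + 528) - 1592 = (961 + 528) - 1592 = 1489 - 1592 = -103)
w + s((4 - 6)*(-1)) = -103 + 219*((4 - 6)*(-1)) = -103 + 219*(-2*(-1)) = -103 + 219*2 = -103 + 438 = 335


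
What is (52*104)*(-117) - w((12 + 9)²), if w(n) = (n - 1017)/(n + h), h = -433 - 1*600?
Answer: -23411268/37 ≈ -6.3274e+5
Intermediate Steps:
h = -1033 (h = -433 - 600 = -1033)
w(n) = (-1017 + n)/(-1033 + n) (w(n) = (n - 1017)/(n - 1033) = (-1017 + n)/(-1033 + n))
(52*104)*(-117) - w((12 + 9)²) = (52*104)*(-117) - (-1017 + (12 + 9)²)/(-1033 + (12 + 9)²) = 5408*(-117) - (-1017 + 21²)/(-1033 + 21²) = -632736 - (-1017 + 441)/(-1033 + 441) = -632736 - (-576)/(-592) = -632736 - (-1)*(-576)/592 = -632736 - 1*36/37 = -632736 - 36/37 = -23411268/37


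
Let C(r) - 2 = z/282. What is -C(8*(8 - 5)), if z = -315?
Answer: -83/94 ≈ -0.88298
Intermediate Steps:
C(r) = 83/94 (C(r) = 2 - 315/282 = 2 - 315*1/282 = 2 - 105/94 = 83/94)
-C(8*(8 - 5)) = -1*83/94 = -83/94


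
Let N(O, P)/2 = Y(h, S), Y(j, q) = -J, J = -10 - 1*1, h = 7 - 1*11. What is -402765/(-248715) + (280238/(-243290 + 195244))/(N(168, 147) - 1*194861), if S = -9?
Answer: 125681578354886/77609315401557 ≈ 1.6194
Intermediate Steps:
h = -4 (h = 7 - 11 = -4)
J = -11 (J = -10 - 1 = -11)
Y(j, q) = 11 (Y(j, q) = -1*(-11) = 11)
N(O, P) = 22 (N(O, P) = 2*11 = 22)
-402765/(-248715) + (280238/(-243290 + 195244))/(N(168, 147) - 1*194861) = -402765/(-248715) + (280238/(-243290 + 195244))/(22 - 1*194861) = -402765*(-1/248715) + (280238/(-48046))/(22 - 194861) = 26851/16581 + (280238*(-1/48046))/(-194839) = 26851/16581 - 140119/24023*(-1/194839) = 26851/16581 + 140119/4680617297 = 125681578354886/77609315401557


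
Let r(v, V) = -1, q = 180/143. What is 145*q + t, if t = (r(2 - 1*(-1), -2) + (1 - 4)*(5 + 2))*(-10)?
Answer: 57560/143 ≈ 402.52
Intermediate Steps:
q = 180/143 (q = 180*(1/143) = 180/143 ≈ 1.2587)
t = 220 (t = (-1 + (1 - 4)*(5 + 2))*(-10) = (-1 - 3*7)*(-10) = (-1 - 21)*(-10) = -22*(-10) = 220)
145*q + t = 145*(180/143) + 220 = 26100/143 + 220 = 57560/143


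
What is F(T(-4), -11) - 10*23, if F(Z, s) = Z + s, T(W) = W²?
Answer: -225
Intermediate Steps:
F(T(-4), -11) - 10*23 = ((-4)² - 11) - 10*23 = (16 - 11) - 230 = 5 - 230 = -225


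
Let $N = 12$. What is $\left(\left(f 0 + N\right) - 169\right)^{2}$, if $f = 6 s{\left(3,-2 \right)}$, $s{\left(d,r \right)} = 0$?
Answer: $24649$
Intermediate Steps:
$f = 0$ ($f = 6 \cdot 0 = 0$)
$\left(\left(f 0 + N\right) - 169\right)^{2} = \left(\left(0 \cdot 0 + 12\right) - 169\right)^{2} = \left(\left(0 + 12\right) - 169\right)^{2} = \left(12 - 169\right)^{2} = \left(-157\right)^{2} = 24649$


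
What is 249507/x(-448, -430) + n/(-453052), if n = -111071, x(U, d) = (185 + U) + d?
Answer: -12551408129/34885004 ≈ -359.79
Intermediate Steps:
x(U, d) = 185 + U + d
249507/x(-448, -430) + n/(-453052) = 249507/(185 - 448 - 430) - 111071/(-453052) = 249507/(-693) - 111071*(-1/453052) = 249507*(-1/693) + 111071/453052 = -27723/77 + 111071/453052 = -12551408129/34885004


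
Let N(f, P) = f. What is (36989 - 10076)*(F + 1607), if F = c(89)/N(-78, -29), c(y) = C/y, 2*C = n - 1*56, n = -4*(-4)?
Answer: 50039403697/1157 ≈ 4.3249e+7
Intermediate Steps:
n = 16
C = -20 (C = (16 - 1*56)/2 = (16 - 56)/2 = (½)*(-40) = -20)
c(y) = -20/y
F = 10/3471 (F = -20/89/(-78) = -20*1/89*(-1/78) = -20/89*(-1/78) = 10/3471 ≈ 0.0028810)
(36989 - 10076)*(F + 1607) = (36989 - 10076)*(10/3471 + 1607) = 26913*(5577907/3471) = 50039403697/1157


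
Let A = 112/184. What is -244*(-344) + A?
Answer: 1930542/23 ≈ 83937.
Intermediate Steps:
A = 14/23 (A = 112*(1/184) = 14/23 ≈ 0.60870)
-244*(-344) + A = -244*(-344) + 14/23 = 83936 + 14/23 = 1930542/23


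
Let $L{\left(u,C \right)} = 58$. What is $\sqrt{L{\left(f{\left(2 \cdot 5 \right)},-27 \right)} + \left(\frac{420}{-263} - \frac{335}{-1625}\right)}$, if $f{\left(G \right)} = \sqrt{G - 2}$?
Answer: $\frac{\sqrt{16543416149}}{17095} \approx 7.5239$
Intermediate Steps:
$f{\left(G \right)} = \sqrt{-2 + G}$
$\sqrt{L{\left(f{\left(2 \cdot 5 \right)},-27 \right)} + \left(\frac{420}{-263} - \frac{335}{-1625}\right)} = \sqrt{58 + \left(\frac{420}{-263} - \frac{335}{-1625}\right)} = \sqrt{58 + \left(420 \left(- \frac{1}{263}\right) - - \frac{67}{325}\right)} = \sqrt{58 + \left(- \frac{420}{263} + \frac{67}{325}\right)} = \sqrt{58 - \frac{118879}{85475}} = \sqrt{\frac{4838671}{85475}} = \frac{\sqrt{16543416149}}{17095}$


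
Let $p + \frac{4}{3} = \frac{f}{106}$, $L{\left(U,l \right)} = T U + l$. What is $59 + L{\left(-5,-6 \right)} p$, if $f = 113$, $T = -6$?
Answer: $\frac{2787}{53} \approx 52.585$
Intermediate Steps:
$L{\left(U,l \right)} = l - 6 U$ ($L{\left(U,l \right)} = - 6 U + l = l - 6 U$)
$p = - \frac{85}{318}$ ($p = - \frac{4}{3} + \frac{113}{106} = - \frac{85}{318} \approx -0.2673$)
$59 + L{\left(-5,-6 \right)} p = 59 + \left(-6 - -30\right) \left(- \frac{85}{318}\right) = 59 + \left(-6 + 30\right) \left(- \frac{85}{318}\right) = 59 + 24 \left(- \frac{85}{318}\right) = 59 - \frac{340}{53} = \frac{2787}{53}$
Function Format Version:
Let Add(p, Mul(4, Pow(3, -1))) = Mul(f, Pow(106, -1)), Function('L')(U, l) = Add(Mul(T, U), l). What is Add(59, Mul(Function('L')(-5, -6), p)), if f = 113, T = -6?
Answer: Rational(2787, 53) ≈ 52.585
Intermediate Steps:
Function('L')(U, l) = Add(l, Mul(-6, U)) (Function('L')(U, l) = Add(Mul(-6, U), l) = Add(l, Mul(-6, U)))
p = Rational(-85, 318) (p = Add(Rational(-4, 3), Mul(113, Pow(106, -1))) = Add(Rational(-4, 3), Mul(113, Rational(1, 106))) = Add(Rational(-4, 3), Rational(113, 106)) = Rational(-85, 318) ≈ -0.26730)
Add(59, Mul(Function('L')(-5, -6), p)) = Add(59, Mul(Add(-6, Mul(-6, -5)), Rational(-85, 318))) = Add(59, Mul(Add(-6, 30), Rational(-85, 318))) = Add(59, Mul(24, Rational(-85, 318))) = Add(59, Rational(-340, 53)) = Rational(2787, 53)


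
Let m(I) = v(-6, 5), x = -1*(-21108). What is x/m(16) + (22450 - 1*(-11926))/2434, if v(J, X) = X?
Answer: 25774376/6085 ≈ 4235.7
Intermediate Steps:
x = 21108
m(I) = 5
x/m(16) + (22450 - 1*(-11926))/2434 = 21108/5 + (22450 - 1*(-11926))/2434 = 21108*(⅕) + (22450 + 11926)*(1/2434) = 21108/5 + 34376*(1/2434) = 21108/5 + 17188/1217 = 25774376/6085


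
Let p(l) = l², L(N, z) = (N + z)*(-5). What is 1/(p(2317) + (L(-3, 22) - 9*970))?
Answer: 1/5359664 ≈ 1.8658e-7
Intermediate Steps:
L(N, z) = -5*N - 5*z
1/(p(2317) + (L(-3, 22) - 9*970)) = 1/(2317² + ((-5*(-3) - 5*22) - 9*970)) = 1/(5368489 + ((15 - 110) - 8730)) = 1/(5368489 + (-95 - 8730)) = 1/(5368489 - 8825) = 1/5359664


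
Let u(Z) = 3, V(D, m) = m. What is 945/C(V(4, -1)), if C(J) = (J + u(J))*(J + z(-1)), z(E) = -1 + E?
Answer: -315/2 ≈ -157.50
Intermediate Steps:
C(J) = (-2 + J)*(3 + J) (C(J) = (J + 3)*(J + (-1 - 1)) = (3 + J)*(J - 2) = (3 + J)*(-2 + J) = (-2 + J)*(3 + J))
945/C(V(4, -1)) = 945/(-6 - 1 + (-1)²) = 945/(-6 - 1 + 1) = 945/(-6) = 945*(-⅙) = -315/2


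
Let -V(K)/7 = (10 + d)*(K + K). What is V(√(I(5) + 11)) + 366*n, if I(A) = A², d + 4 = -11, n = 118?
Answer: 43608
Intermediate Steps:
d = -15 (d = -4 - 11 = -15)
V(K) = 70*K (V(K) = -7*(10 - 15)*(K + K) = -(-35)*2*K = -(-70)*K = 70*K)
V(√(I(5) + 11)) + 366*n = 70*√(5² + 11) + 366*118 = 70*√(25 + 11) + 43188 = 70*√36 + 43188 = 70*6 + 43188 = 420 + 43188 = 43608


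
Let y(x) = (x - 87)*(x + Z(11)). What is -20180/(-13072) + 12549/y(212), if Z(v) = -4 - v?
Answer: 165243257/80474500 ≈ 2.0534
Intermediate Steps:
y(x) = (-87 + x)*(-15 + x) (y(x) = (x - 87)*(x + (-4 - 1*11)) = (-87 + x)*(x + (-4 - 11)) = (-87 + x)*(x - 15) = (-87 + x)*(-15 + x))
-20180/(-13072) + 12549/y(212) = -20180/(-13072) + 12549/(1305 + 212² - 102*212) = -20180*(-1/13072) + 12549/(1305 + 44944 - 21624) = 5045/3268 + 12549/24625 = 165243257/80474500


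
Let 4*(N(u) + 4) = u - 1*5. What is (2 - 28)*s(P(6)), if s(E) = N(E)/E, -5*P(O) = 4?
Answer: -1417/8 ≈ -177.13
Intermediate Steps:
P(O) = -4/5 (P(O) = -1/5*4 = -4/5)
N(u) = -21/4 + u/4 (N(u) = -4 + (u - 1*5)/4 = -4 + (u - 5)/4 = -4 + (-5 + u)/4 = -4 + (-5/4 + u/4) = -21/4 + u/4)
s(E) = (-21/4 + E/4)/E
(2 - 28)*s(P(6)) = (2 - 28)*((-21 - 4/5)/(4*(-4/5))) = -13*(-5)*(-109)/(2*4*5) = -26*109/16 = -1417/8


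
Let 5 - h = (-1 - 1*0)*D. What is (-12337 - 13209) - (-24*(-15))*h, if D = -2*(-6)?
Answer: -31666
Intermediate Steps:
D = 12
h = 17 (h = 5 - (-1 - 1*0)*12 = 5 - (-1 + 0)*12 = 5 - (-1)*12 = 5 - 1*(-12) = 5 + 12 = 17)
(-12337 - 13209) - (-24*(-15))*h = (-12337 - 13209) - (-24*(-15))*17 = -25546 - 360*17 = -25546 - 1*6120 = -25546 - 6120 = -31666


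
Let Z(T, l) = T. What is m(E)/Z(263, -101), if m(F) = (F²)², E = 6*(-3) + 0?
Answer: 104976/263 ≈ 399.15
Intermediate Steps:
E = -18 (E = -18 + 0 = -18)
m(F) = F⁴
m(E)/Z(263, -101) = (-18)⁴/263 = 104976*(1/263) = 104976/263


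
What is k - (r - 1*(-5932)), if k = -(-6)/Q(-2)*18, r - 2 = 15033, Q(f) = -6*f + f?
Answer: -104781/5 ≈ -20956.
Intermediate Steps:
Q(f) = -5*f
r = 15035 (r = 2 + 15033 = 15035)
k = 54/5 (k = -(-6)/((-5*(-2)))*18 = -(-6)/10*18 = -2*(-3/10)*18 = (⅗)*18 = 54/5 ≈ 10.800)
k - (r - 1*(-5932)) = 54/5 - (15035 - 1*(-5932)) = 54/5 - (15035 + 5932) = 54/5 - 1*20967 = 54/5 - 20967 = -104781/5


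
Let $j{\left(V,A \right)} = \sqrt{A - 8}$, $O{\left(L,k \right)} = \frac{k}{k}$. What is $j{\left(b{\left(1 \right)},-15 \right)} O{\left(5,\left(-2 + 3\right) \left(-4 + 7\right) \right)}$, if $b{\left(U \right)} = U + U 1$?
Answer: $i \sqrt{23} \approx 4.7958 i$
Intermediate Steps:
$O{\left(L,k \right)} = 1$
$b{\left(U \right)} = 2 U$ ($b{\left(U \right)} = U + U = 2 U$)
$j{\left(V,A \right)} = \sqrt{-8 + A}$
$j{\left(b{\left(1 \right)},-15 \right)} O{\left(5,\left(-2 + 3\right) \left(-4 + 7\right) \right)} = \sqrt{-8 - 15} \cdot 1 = \sqrt{-23} \cdot 1 = i \sqrt{23} \cdot 1 = i \sqrt{23}$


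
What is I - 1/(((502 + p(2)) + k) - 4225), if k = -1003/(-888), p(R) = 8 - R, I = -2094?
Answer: -6909556254/3299693 ≈ -2094.0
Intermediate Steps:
k = 1003/888 (k = -1003*(-1/888) = 1003/888 ≈ 1.1295)
I - 1/(((502 + p(2)) + k) - 4225) = -2094 - 1/(((502 + (8 - 1*2)) + 1003/888) - 4225) = -2094 - 1/(((502 + (8 - 2)) + 1003/888) - 4225) = -2094 - 1/(((502 + 6) + 1003/888) - 4225) = -2094 - 1/((508 + 1003/888) - 4225) = -2094 - 1/(452107/888 - 4225) = -2094 - 1/(-3299693/888) = -2094 - 1*(-888/3299693) = -2094 + 888/3299693 = -6909556254/3299693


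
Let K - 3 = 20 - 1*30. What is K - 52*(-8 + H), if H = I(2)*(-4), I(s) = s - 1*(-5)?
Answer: 1865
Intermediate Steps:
I(s) = 5 + s (I(s) = s + 5 = 5 + s)
H = -28 (H = (5 + 2)*(-4) = 7*(-4) = -28)
K = -7 (K = 3 + (20 - 1*30) = 3 + (20 - 30) = 3 - 10 = -7)
K - 52*(-8 + H) = -7 - 52*(-8 - 28) = -7 - 52*(-36) = -7 + 1872 = 1865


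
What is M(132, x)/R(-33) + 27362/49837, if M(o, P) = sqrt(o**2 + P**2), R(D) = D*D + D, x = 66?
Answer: 27362/49837 + sqrt(5)/16 ≈ 0.68878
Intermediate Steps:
R(D) = D + D**2 (R(D) = D**2 + D = D + D**2)
M(o, P) = sqrt(P**2 + o**2)
M(132, x)/R(-33) + 27362/49837 = sqrt(66**2 + 132**2)/((-33*(1 - 33))) + 27362/49837 = sqrt(4356 + 17424)/((-33*(-32))) + 27362*(1/49837) = sqrt(21780)/1056 + 27362/49837 = (66*sqrt(5))*(1/1056) + 27362/49837 = sqrt(5)/16 + 27362/49837 = 27362/49837 + sqrt(5)/16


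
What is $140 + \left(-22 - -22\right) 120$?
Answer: $140$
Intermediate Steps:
$140 + \left(-22 - -22\right) 120 = 140 + \left(-22 + 22\right) 120 = 140 + 0 \cdot 120 = 140 + 0 = 140$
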